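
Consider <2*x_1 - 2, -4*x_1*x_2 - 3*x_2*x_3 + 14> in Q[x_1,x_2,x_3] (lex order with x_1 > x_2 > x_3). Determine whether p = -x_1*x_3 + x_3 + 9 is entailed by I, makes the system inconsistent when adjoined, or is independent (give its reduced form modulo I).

First compute the reduced Gröbner basis of I by Buchberger's algorithm.
f_1 = 2*x_1 - 2, LT = x_1.
f_2 = -4*x_1*x_2 - 3*x_2*x_3 + 14, LT = x_1*x_2.

S(f_1,f_2): lcm = x_1*x_2. S = -3/4*x_2*x_3 - x_2 + 7/2.
  leading term x_2*x_3: no divisor's leading term divides it; move -3/4*x_2*x_3 to the remainder.
  leading term x_2: no divisor's leading term divides it; move -x_2 to the remainder.
  leading term 1: no divisor's leading term divides it; move 7/2 to the remainder.
  remainder -3/4*x_2*x_3 - x_2 + 7/2 ≠ 0; add h_3 = -3/4*x_2*x_3 - x_2 + 7/2 to the basis.

S(f_1,h_3): leading monomials are coprime, so the S-polynomial reduces to 0 (Buchberger's first criterion).
S(f_2,h_3): lcm = x_1*x_2*x_3. S = -4/3*x_1*x_2 + 14/3*x_1 + 3/4*x_2*x_3**2 - 7/2*x_3.
  leading term x_1*x_2: subtract (-2/3*x_2)·f_1 from -4/3*x_1*x_2 + 14/3*x_1 + 3/4*x_2*x_3**2 - 7/2*x_3 → 14/3*x_1 + 3/4*x_2*x_3**2 - 4/3*x_2 - 7/2*x_3
  leading term x_1: subtract (7/3)·f_1 from 14/3*x_1 + 3/4*x_2*x_3**2 - 4/3*x_2 - 7/2*x_3 → 3/4*x_2*x_3**2 - 4/3*x_2 - 7/2*x_3 + 14/3
  leading term x_2*x_3**2: subtract (-x_3)·h_3 from 3/4*x_2*x_3**2 - 4/3*x_2 - 7/2*x_3 + 14/3 → -x_2*x_3 - 4/3*x_2 + 14/3
  leading term x_2*x_3: subtract (4/3)·h_3 from -x_2*x_3 - 4/3*x_2 + 14/3 → 0
  remainder 0.

Every S-polynomial of the final basis reduces to 0, so we have a Gröbner basis.
Inter-reduce: drop elements whose leading term is divisible by another's, tail-reduce, and make monic.
Reduced Gröbner basis: {x_1 - 1, x_2*x_3 + 4/3*x_2 - 14/3}.
Label its elements g_1 = x_1 - 1, g_2 = x_2*x_3 + 4/3*x_2 - 14/3.

Reduce p = -x_1*x_3 + x_3 + 9 modulo G:
  leading term x_1*x_3: subtract (-x_3)·g_1 from -x_1*x_3 + x_3 + 9 → 9
  leading term 1: no divisor's leading term divides it; move 9 to the remainder.
  normal form = 9.
The normal form is nonzero, so p ∉ I. Since p minus its normal form lies in I, I + (p) = I + (r) where r = 9; decide whether this ideal is the whole ring.
Here r = 9 is a nonzero constant, hence a unit: 1 ∈ I + (p), the Gröbner basis of I + (p) is {1}, and the enlarged system has no common solution — adjoining p is inconsistent.

Ideal membership is decidable via reduction modulo a Gröbner basis.

Adjoining -x_1*x_3 + x_3 + 9 makes the ideal the whole ring: the system is inconsistent.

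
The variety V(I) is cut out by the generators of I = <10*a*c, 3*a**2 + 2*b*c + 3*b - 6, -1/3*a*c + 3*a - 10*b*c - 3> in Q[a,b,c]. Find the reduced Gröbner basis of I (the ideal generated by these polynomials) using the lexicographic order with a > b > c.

G = {a - 22/3*c - 1, b + 44/5*c - 1, c**2 + 3/22*c}

This is the nonlinear analogue of row-reducing a linear system.

f_1 = 10*a*c, LT = a*c.
f_2 = 3*a**2 + 2*b*c + 3*b - 6, LT = a**2.
f_3 = -1/3*a*c + 3*a - 10*b*c - 3, LT = a*c.

S(f_1,f_2): lcm = a**2*c. S = -2/3*b*c**2 - b*c + 2*c.
  leading term b*c**2: no divisor's leading term divides it; move -2/3*b*c**2 to the remainder.
  leading term b*c: no divisor's leading term divides it; move -b*c to the remainder.
  leading term c: no divisor's leading term divides it; move 2*c to the remainder.
  remainder -2/3*b*c**2 - b*c + 2*c ≠ 0; add g_4 = -2/3*b*c**2 - b*c + 2*c to the basis.

S(f_1,f_3): lcm = a*c. S = 9*a - 30*b*c - 9.
  leading term a: no divisor's leading term divides it; move 9*a to the remainder.
  leading term b*c: no divisor's leading term divides it; move -30*b*c to the remainder.
  leading term 1: no divisor's leading term divides it; move -9 to the remainder.
  remainder 9*a - 30*b*c - 9 ≠ 0; add g_5 = 9*a - 30*b*c - 9 to the basis.

S(f_2,f_3): lcm = a**2*c. S = 9*a**2 - 30*a*b*c - 9*a + 2/3*b*c**2 + b*c - 2*c.
  leading term a**2: subtract (3)·f_2 from 9*a**2 - 30*a*b*c - 9*a + 2/3*b*c**2 + b*c - 2*c → -30*a*b*c - 9*a + 2/3*b*c**2 - 5*b*c - 9*b - 2*c + 18
  leading term a*b*c: subtract (-3*b)·f_1 from -30*a*b*c - 9*a + 2/3*b*c**2 - 5*b*c - 9*b - 2*c + 18 → -9*a + 2/3*b*c**2 - 5*b*c - 9*b - 2*c + 18
  leading term a: subtract (-1)·g_5 from -9*a + 2/3*b*c**2 - 5*b*c - 9*b - 2*c + 18 → 2/3*b*c**2 - 35*b*c - 9*b - 2*c + 9
  leading term b*c**2: subtract (-1)·g_4 from 2/3*b*c**2 - 35*b*c - 9*b - 2*c + 9 → -36*b*c - 9*b + 9
  leading term b*c: no divisor's leading term divides it; move -36*b*c to the remainder.
  leading term b: no divisor's leading term divides it; move -9*b to the remainder.
  leading term 1: no divisor's leading term divides it; move 9 to the remainder.
  remainder -36*b*c - 9*b + 9 ≠ 0; add g_6 = -36*b*c - 9*b + 9 to the basis.

S(f_3,g_4): lcm = a*b*c**2. S = -21/2*a*b*c + 3*a*c + 30*b**2*c**2 + 9*b*c.
  leading term a*b*c: subtract (-21/20*b)·f_1 from -21/2*a*b*c + 3*a*c + 30*b**2*c**2 + 9*b*c → 3*a*c + 30*b**2*c**2 + 9*b*c
  leading term a*c: subtract (3/10)·f_1 from 3*a*c + 30*b**2*c**2 + 9*b*c → 30*b**2*c**2 + 9*b*c
  leading term b**2*c**2: subtract (-45*b)·g_4 from 30*b**2*c**2 + 9*b*c → -45*b**2*c + 99*b*c
  leading term b**2*c: subtract (5/4*b)·g_6 from -45*b**2*c + 99*b*c → 45/4*b**2 + 99*b*c - 45/4*b
  leading term b**2: no divisor's leading term divides it; move 45/4*b**2 to the remainder.
  leading term b*c: subtract (-11/4)·g_6 from 99*b*c - 45/4*b → -36*b + 99/4
  leading term b: no divisor's leading term divides it; move -36*b to the remainder.
  leading term 1: no divisor's leading term divides it; move 99/4 to the remainder.
  remainder 45/4*b**2 - 36*b + 99/4 ≠ 0; add g_7 = 45/4*b**2 - 36*b + 99/4 to the basis.

S(f_1,g_5): lcm = a*c. S = 10/3*b*c**2 + c.
  leading term b*c**2: subtract (-5)·g_4 from 10/3*b*c**2 + c → -5*b*c + 11*c
  leading term b*c: subtract (5/36)·g_6 from -5*b*c + 11*c → 5/4*b + 11*c - 5/4
  leading term b: no divisor's leading term divides it; move 5/4*b to the remainder.
  leading term c: no divisor's leading term divides it; move 11*c to the remainder.
  leading term 1: no divisor's leading term divides it; move -5/4 to the remainder.
  remainder 5/4*b + 11*c - 5/4 ≠ 0; add g_8 = 5/4*b + 11*c - 5/4 to the basis.

S(g_4,g_7): lcm = b**2*c**2. S = 3/2*b**2*c + 16/5*b*c**2 - 3*b*c - 11/5*c**2.
  leading term b**2*c: subtract (-1/24*b)·g_6 from 3/2*b**2*c + 16/5*b*c**2 - 3*b*c - 11/5*c**2 → -3/8*b**2 + 16/5*b*c**2 - 3*b*c + 3/8*b - 11/5*c**2
  leading term b**2: subtract (-1/30)·g_7 from -3/8*b**2 + 16/5*b*c**2 - 3*b*c + 3/8*b - 11/5*c**2 → 16/5*b*c**2 - 3*b*c - 33/40*b - 11/5*c**2 + 33/40
  leading term b*c**2: subtract (-24/5)·g_4 from 16/5*b*c**2 - 3*b*c - 33/40*b - 11/5*c**2 + 33/40 → -39/5*b*c - 33/40*b - 11/5*c**2 + 48/5*c + 33/40
  leading term b*c: subtract (13/60)·g_6 from -39/5*b*c - 33/40*b - 11/5*c**2 + 48/5*c + 33/40 → 9/8*b - 11/5*c**2 + 48/5*c - 9/8
  leading term b: subtract (9/10)·g_8 from 9/8*b - 11/5*c**2 + 48/5*c - 9/8 → -11/5*c**2 - 3/10*c
  leading term c**2: no divisor's leading term divides it; move -11/5*c**2 to the remainder.
  leading term c: no divisor's leading term divides it; move -3/10*c to the remainder.
  remainder -11/5*c**2 - 3/10*c ≠ 0; add g_9 = -11/5*c**2 - 3/10*c to the basis.

The other S-polynomials (S(f_1,g_4), S(f_2,g_4), S(f_2,g_5), S(f_3,g_5), S(g_4,g_5), S(f_1,g_6), S(f_2,g_6), S(f_3,g_6), S(g_4,g_6), S(g_5,g_6), S(f_1,g_7), S(f_2,g_7), S(f_3,g_7), S(g_5,g_7), S(g_6,g_7), S(f_1,g_8), S(f_2,g_8), S(f_3,g_8), S(g_4,g_8), S(g_5,g_8), S(g_6,g_8), S(g_7,g_8), S(f_1,g_9), S(f_2,g_9), S(f_3,g_9), S(g_4,g_9), S(g_5,g_9), S(g_6,g_9), S(g_7,g_9), S(g_8,g_9)) all reduce to 0 modulo the current basis, so we have a Gröbner basis.
Inter-reduce: drop elements whose leading term is divisible by another's, tail-reduce, and make monic.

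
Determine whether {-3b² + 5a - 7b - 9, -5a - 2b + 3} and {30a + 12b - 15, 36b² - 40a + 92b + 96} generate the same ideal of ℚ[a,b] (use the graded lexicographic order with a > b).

No, the ideals differ.

Two ideals are equal iff their reduced Gröbner bases coincide (the reduced basis is unique for a fixed ordering).
Buchberger on the first generating set:
f_1 = -3b² + 5a - 7b - 9, LT = b².
f_2 = -5a - 2b + 3, LT = a.

The S-polynomials (S(f_1,f_2)) all reduce to 0 modulo the current basis, so we have a Gröbner basis.
Inter-reduce: drop elements whose leading term is divisible by another's, tail-reduce, and make monic.
Reduced Gröbner basis: {b² + 3b + 2, a + ⅖b - ⅗}.

Buchberger on the second generating set:
h_1 = 30a + 12b - 15, LT = a.
h_2 = 36b² - 40a + 92b + 96, LT = b².

The S-polynomials (S(h_1,h_2)) all reduce to 0 modulo the current basis, so we have a Gröbner basis.
Inter-reduce: drop elements whose leading term is divisible by another's, tail-reduce, and make monic.
Reduced Gröbner basis: {b² + 3b + 19/9, a + ⅖b - ½}.

Since the reduced bases disagree, the two ideals are not the same.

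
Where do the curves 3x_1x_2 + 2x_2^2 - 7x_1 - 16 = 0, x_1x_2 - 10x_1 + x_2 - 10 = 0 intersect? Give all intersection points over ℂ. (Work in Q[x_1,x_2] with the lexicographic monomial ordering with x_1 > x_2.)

Compute a lex Gröbner basis by Buchberger's algorithm.
f_1 = 3x_1x_2 - 7x_1 + 2x_2^2 - 16, LT = x_1x_2.
f_2 = x_1x_2 - 10x_1 + x_2 - 10, LT = x_1x_2.

S(f_1,f_2): lcm = x_1x_2. S = 23/3x_1 + 2/3x_2^2 - x_2 + 14/3.
  leading term x_1: no divisor's leading term divides it; move 23/3x_1 to the remainder.
  leading term x_2^2: no divisor's leading term divides it; move 2/3x_2^2 to the remainder.
  leading term x_2: no divisor's leading term divides it; move -x_2 to the remainder.
  leading term 1: no divisor's leading term divides it; move 14/3 to the remainder.
  remainder 23/3x_1 + 2/3x_2^2 - x_2 + 14/3 ≠ 0; add h_3 = 23/3x_1 + 2/3x_2^2 - x_2 + 14/3 to the basis.

S(f_1,h_3): lcm = x_1x_2. S = -7/3x_1 - 2/23x_2^3 + 55/69x_2^2 - 14/23x_2 - 16/3.
  leading term x_1: subtract (-7/23)·h_3 from -7/3x_1 - 2/23x_2^3 + 55/69x_2^2 - 14/23x_2 - 16/3 → -2/23x_2^3 + x_2^2 - 21/23x_2 - 90/23
  leading term x_2^3: no divisor's leading term divides it; move -2/23x_2^3 to the remainder.
  leading term x_2^2: no divisor's leading term divides it; move x_2^2 to the remainder.
  leading term x_2: no divisor's leading term divides it; move -21/23x_2 to the remainder.
  leading term 1: no divisor's leading term divides it; move -90/23 to the remainder.
  remainder -2/23x_2^3 + x_2^2 - 21/23x_2 - 90/23 ≠ 0; add h_4 = -2/23x_2^3 + x_2^2 - 21/23x_2 - 90/23 to the basis.

The other S-polynomials (S(f_2,h_3), S(f_1,h_4), S(f_2,h_4), S(h_3,h_4)) all reduce to 0 modulo the current basis, so we have a Gröbner basis.
Inter-reduce: drop elements whose leading term is divisible by another's, tail-reduce, and make monic.
Reduced Gröbner basis: {x_1 + 2/23x_2^2 - 3/23x_2 + 14/23, x_2^3 - 23/2x_2^2 + 21/2x_2 + 45}.

Since the basis is lex-ordered, x_2^3 - 23/2x_2^2 + 21/2x_2 + 45 is univariate in x_2. Its roots are {-3/2, 3, 10}. Back-substituting each root into the other basis elements fixes the other coordinates.
  x_2 = -3/2: the earlier basis element becomes x_1 + 1 = 0, giving x_1 = -1 — point (-1, -3/2).
  x_2 = 3: the earlier basis element becomes x_1 + 1 = 0, giving x_1 = -1 — point (-1, 3).
  x_2 = 10: the earlier basis element becomes x_1 + 8 = 0, giving x_1 = -8 — point (-8, 10).
Substituting each solution back into the original system confirms all equations vanish.

{(-1, -3/2), (-1, 3), (-8, 10)}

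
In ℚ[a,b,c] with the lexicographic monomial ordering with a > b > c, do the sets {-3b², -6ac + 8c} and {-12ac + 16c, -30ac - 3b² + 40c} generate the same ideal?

Since reduced Gröbner bases are canonical representatives of ideals under a given ordering, it suffices to compute and compare them.
Buchberger on the first generating set:
f_1 = -3b², LT = b².
f_2 = -6ac + 8c, LT = ac.

The S-polynomials (S(f_1,f_2)) all reduce to 0 modulo the current basis, so we have a Gröbner basis.
Inter-reduce: drop elements whose leading term is divisible by another's, tail-reduce, and make monic.
Reduced Gröbner basis: {ac - 4/3c, b²}.

Buchberger on the second generating set:
h_1 = -12ac + 16c, LT = ac.
h_2 = -30ac - 3b² + 40c, LT = ac.

S(h_1,h_2): lcm = ac. S = -1/10b².
  leading term b²: no divisor's leading term divides it; move -1/10b² to the remainder.
  remainder -1/10b² ≠ 0; add k_3 = -1/10b² to the basis.

The other S-polynomials (S(h_1,k_3), S(h_2,k_3)) all reduce to 0 modulo the current basis, so we have a Gröbner basis.
Inter-reduce: drop elements whose leading term is divisible by another's, tail-reduce, and make monic.
Reduced Gröbner basis: {ac - 4/3c, b²}.

The two bases agree; hence the ideals are identical.
The choice of monomial ordering does not affect the verdict — as long as both bases are computed under the same ordering, their equality decides ideal equality.

Yes, the ideals are equal.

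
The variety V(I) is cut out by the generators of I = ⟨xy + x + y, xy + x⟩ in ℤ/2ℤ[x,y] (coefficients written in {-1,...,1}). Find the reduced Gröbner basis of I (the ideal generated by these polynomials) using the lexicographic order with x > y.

G = {x, y}

f_1 = xy + x + y, LT = xy.
f_2 = xy + x, LT = xy.

S(f_1,f_2): lcm = xy. S = y.
  leading term y: no divisor's leading term divides it; move y to the remainder.
  remainder y ≠ 0; add g_3 = y to the basis.

S(f_1,g_3): lcm = xy. S = x + y.
  leading term x: no divisor's leading term divides it; move x to the remainder.
  leading term y: subtract (1)·g_3 from y → 0
  remainder x ≠ 0; add g_4 = x to the basis.

The other S-polynomials (S(f_2,g_3), S(f_1,g_4), S(f_2,g_4), S(g_3,g_4)) all reduce to 0 modulo the current basis, so we have a Gröbner basis.
Inter-reduce: drop elements whose leading term is divisible by another's, tail-reduce, and make monic.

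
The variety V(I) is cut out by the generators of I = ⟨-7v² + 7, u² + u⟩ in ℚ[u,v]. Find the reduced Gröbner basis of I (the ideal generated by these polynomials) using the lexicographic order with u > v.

This is the nonlinear analogue of row-reducing a linear system.

f_1 = -7v² + 7, LT = v².
f_2 = u² + u, LT = u².

The S-polynomials (S(f_1,f_2)) all reduce to 0 modulo the current basis, so we have a Gröbner basis.

G = {u² + u, v² - 1}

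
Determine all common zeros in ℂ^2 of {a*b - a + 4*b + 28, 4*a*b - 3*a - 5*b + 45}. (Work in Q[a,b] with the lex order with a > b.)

{(4, -3), (80, 13/21)}

Compute a lex Gröbner basis by Buchberger's algorithm.
f_1 = a*b - a + 4*b + 28, LT = a*b.
f_2 = 4*a*b - 3*a - 5*b + 45, LT = a*b.

S(f_1,f_2): lcm = a*b. S = -1/4*a + 21/4*b + 67/4.
  leading term a: no divisor's leading term divides it; move -1/4*a to the remainder.
  leading term b: no divisor's leading term divides it; move 21/4*b to the remainder.
  leading term 1: no divisor's leading term divides it; move 67/4 to the remainder.
  remainder -1/4*a + 21/4*b + 67/4 ≠ 0; add h_3 = -1/4*a + 21/4*b + 67/4 to the basis.

S(f_1,h_3): lcm = a*b. S = -a + 21*b**2 + 71*b + 28.
  leading term a: subtract (4)·h_3 from -a + 21*b**2 + 71*b + 28 → 21*b**2 + 50*b - 39
  leading term b**2: no divisor's leading term divides it; move 21*b**2 to the remainder.
  leading term b: no divisor's leading term divides it; move 50*b to the remainder.
  leading term 1: no divisor's leading term divides it; move -39 to the remainder.
  remainder 21*b**2 + 50*b - 39 ≠ 0; add h_4 = 21*b**2 + 50*b - 39 to the basis.

The other S-polynomials (S(f_2,h_3), S(f_1,h_4), S(f_2,h_4), S(h_3,h_4)) all reduce to 0 modulo the current basis, so we have a Gröbner basis.
Inter-reduce: drop elements whose leading term is divisible by another's, tail-reduce, and make monic.
Reduced Gröbner basis: {a - 21*b - 67, b**2 + 50/21*b - 13/7}.

Since the basis is lex-ordered, b**2 + 50/21*b - 13/7 is univariate in b. Its roots are {-3, 13/21}. Back-substituting each root into the other basis elements fixes the other coordinates.
  b = -3: the earlier basis element becomes a - 4 = 0, giving a = 4 — point (4, -3).
  b = 13/21: the earlier basis element becomes a - 80 = 0, giving a = 80 — point (80, 13/21).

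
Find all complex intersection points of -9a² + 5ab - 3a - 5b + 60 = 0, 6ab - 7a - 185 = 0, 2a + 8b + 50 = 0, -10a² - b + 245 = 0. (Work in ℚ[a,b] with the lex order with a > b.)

Compute a lex Gröbner basis by Buchberger's algorithm.
f_1 = -9a² + 5ab - 3a - 5b + 60, LT = a².
f_2 = 6ab - 7a - 185, LT = ab.
f_3 = 2a + 8b + 50, LT = a.
f_4 = -10a² - b + 245, LT = a².

S(f_1,f_2): lcm = a²b. S = 7/6a² - 5/9ab² + ⅓ab + 185/6a + 5/9b² - 20/3b.
  leading term a²: subtract (-7/54)·f_1 from 7/6a² - 5/9ab² + ⅓ab + 185/6a + 5/9b² - 20/3b → -5/9ab² + 53/54ab + 274/9a + 5/9b² - 395/54b + 70/9
  leading term ab²: subtract (-5/54b)·f_2 from -5/9ab² + 53/54ab + 274/9a + 5/9b² - 395/54b + 70/9 → ⅓ab + 274/9a + 5/9b² - 220/9b + 70/9
  leading term ab: subtract (1/18)·f_2 from ⅓ab + 274/9a + 5/9b² - 220/9b + 70/9 → 185/6a + 5/9b² - 220/9b + 325/18
  leading term a: subtract (185/12)·f_3 from 185/6a + 5/9b² - 220/9b + 325/18 → 5/9b² - 1330/9b - 6775/9
  leading term b²: no divisor's leading term divides it; move 5/9b² to the remainder.
  leading term b: no divisor's leading term divides it; move -1330/9b to the remainder.
  leading term 1: no divisor's leading term divides it; move -6775/9 to the remainder.
  remainder 5/9b² - 1330/9b - 6775/9 ≠ 0; add h_5 = 5/9b² - 1330/9b - 6775/9 to the basis.

S(f_1,f_3): lcm = a². S = -41/9ab - 74/3a + 5/9b - 20/3.
  leading term ab: subtract (-41/54)·f_2 from -41/9ab - 74/3a + 5/9b - 20/3 → -1619/54a + 5/9b - 7945/54
  leading term a: subtract (-1619/108)·f_3 from -1619/54a + 5/9b - 7945/54 → 3253/27b + 16265/27
  leading term b: no divisor's leading term divides it; move 3253/27b to the remainder.
  leading term 1: no divisor's leading term divides it; move 16265/27 to the remainder.
  remainder 3253/27b + 16265/27 ≠ 0; add h_6 = 3253/27b + 16265/27 to the basis.

The other S-polynomials (S(f_1,f_4), S(f_2,f_3), S(f_2,f_4), S(f_3,f_4), S(f_1,h_5), S(f_2,h_5), S(f_3,h_5), S(f_4,h_5), S(f_1,h_6), S(f_2,h_6), S(f_3,h_6), S(f_4,h_6), S(h_5,h_6)) all reduce to 0 modulo the current basis, so we have a Gröbner basis.
Inter-reduce: drop elements whose leading term is divisible by another's, tail-reduce, and make monic.
Reduced Gröbner basis: {a + 5, b + 5}.

Elimination: the polynomial b + 5 lies in the elimination ideal for b, so b ∈ {-5}. For each such b, the remaining basis elements (now univariate) give the rest of the solution.
  b = -5: the earlier basis element becomes a + 5 = 0, giving a = -5 — point (-5, -5).
This is the nonlinear analogue of row-reducing a linear system.

{(-5, -5)}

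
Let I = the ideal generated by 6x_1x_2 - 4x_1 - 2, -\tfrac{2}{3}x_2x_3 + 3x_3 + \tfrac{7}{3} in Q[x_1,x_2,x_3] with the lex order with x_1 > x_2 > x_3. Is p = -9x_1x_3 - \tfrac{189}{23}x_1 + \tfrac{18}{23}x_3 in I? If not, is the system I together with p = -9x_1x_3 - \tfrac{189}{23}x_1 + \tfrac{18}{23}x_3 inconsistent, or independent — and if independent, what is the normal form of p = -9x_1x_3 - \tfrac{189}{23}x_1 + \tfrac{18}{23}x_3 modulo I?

-9x_1x_3 - \tfrac{189}{23}x_1 + \tfrac{18}{23}x_3 lies in I (it reduces to 0).

First compute the reduced Gröbner basis of I by Buchberger's algorithm.
f_1 = 6x_1x_2 - 4x_1 - 2, LT = x_1x_2.
f_2 = -\tfrac{2}{3}x_2x_3 + 3x_3 + \tfrac{7}{3}, LT = x_2x_3.

S(f_1,f_2): lcm = x_1x_2x_3. S = \tfrac{23}{6}x_1x_3 + \tfrac{7}{2}x_1 - \tfrac{1}{3}x_3.
  leading term x_1x_3: no divisor's leading term divides it; move \tfrac{23}{6}x_1x_3 to the remainder.
  leading term x_1: no divisor's leading term divides it; move \tfrac{7}{2}x_1 to the remainder.
  leading term x_3: no divisor's leading term divides it; move -\tfrac{1}{3}x_3 to the remainder.
  remainder \tfrac{23}{6}x_1x_3 + \tfrac{7}{2}x_1 - \tfrac{1}{3}x_3 ≠ 0; add h_3 = \tfrac{23}{6}x_1x_3 + \tfrac{7}{2}x_1 - \tfrac{1}{3}x_3 to the basis.

The other S-polynomials (S(f_1,h_3), S(f_2,h_3)) all reduce to 0 modulo the current basis, so we have a Gröbner basis.
Inter-reduce: drop elements whose leading term is divisible by another's, tail-reduce, and make monic.
Reduced Gröbner basis: {x_1x_2 - \tfrac{2}{3}x_1 - \tfrac{1}{3}, x_1x_3 + \tfrac{21}{23}x_1 - \tfrac{2}{23}x_3, x_2x_3 - \tfrac{9}{2}x_3 - \tfrac{7}{2}}.
Label its elements g_1 = x_1x_2 - \tfrac{2}{3}x_1 - \tfrac{1}{3}, g_2 = x_1x_3 + \tfrac{21}{23}x_1 - \tfrac{2}{23}x_3, g_3 = x_2x_3 - \tfrac{9}{2}x_3 - \tfrac{7}{2}.

Reduce p = -9x_1x_3 - \tfrac{189}{23}x_1 + \tfrac{18}{23}x_3 modulo G:
  leading term x_1x_3: subtract (-9)·g_2 from -9x_1x_3 - \tfrac{189}{23}x_1 + \tfrac{18}{23}x_3 → 0
  normal form = 0.
Since the normal form is 0, p ∈ I.

The remainder on division by a Gröbner basis is unique — it is the normal form.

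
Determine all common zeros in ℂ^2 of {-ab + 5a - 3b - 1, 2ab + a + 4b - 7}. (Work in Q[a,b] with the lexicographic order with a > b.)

{(-25/11, -17), (1, 1)}

Compute a lex Gröbner basis by Buchberger's algorithm.
f_1 = -ab + 5a - 3b - 1, LT = ab.
f_2 = 2ab + a + 4b - 7, LT = ab.

S(f_1,f_2): lcm = ab. S = -11/2a + b + 9/2.
  leading term a: no divisor's leading term divides it; move -11/2a to the remainder.
  leading term b: no divisor's leading term divides it; move b to the remainder.
  leading term 1: no divisor's leading term divides it; move 9/2 to the remainder.
  remainder -11/2a + b + 9/2 ≠ 0; add h_3 = -11/2a + b + 9/2 to the basis.

S(f_1,h_3): lcm = ab. S = -5a + 2/11b^2 + 42/11b + 1.
  leading term a: subtract (10/11)·h_3 from -5a + 2/11b^2 + 42/11b + 1 → 2/11b^2 + 32/11b - 34/11
  leading term b^2: no divisor's leading term divides it; move 2/11b^2 to the remainder.
  leading term b: no divisor's leading term divides it; move 32/11b to the remainder.
  leading term 1: no divisor's leading term divides it; move -34/11 to the remainder.
  remainder 2/11b^2 + 32/11b - 34/11 ≠ 0; add h_4 = 2/11b^2 + 32/11b - 34/11 to the basis.

The other S-polynomials (S(f_2,h_3), S(f_1,h_4), S(f_2,h_4), S(h_3,h_4)) all reduce to 0 modulo the current basis, so we have a Gröbner basis.
Inter-reduce: drop elements whose leading term is divisible by another's, tail-reduce, and make monic.
Reduced Gröbner basis: {a - 2/11b - 9/11, b^2 + 16b - 17}.

From the last basis element, b^2 + 16b - 17 = 0, so b takes values in {-17, 1}. Each choice, substituted upward through the basis, yields the corresponding point(s) of the solution set.
  b = -17: the earlier basis element becomes a + 25/11 = 0, giving a = -25/11 — point (-25/11, -17).
  b = 1: the earlier basis element becomes a - 1 = 0, giving a = 1 — point (1, 1).
Substituting each solution back into the original system confirms all equations vanish.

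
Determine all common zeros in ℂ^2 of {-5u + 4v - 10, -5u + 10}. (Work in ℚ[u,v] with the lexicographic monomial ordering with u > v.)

Compute a lex Gröbner basis by Buchberger's algorithm.
f_1 = -5u + 4v - 10, LT = u.
f_2 = -5u + 10, LT = u.

S(f_1,f_2): lcm = u. S = -⅘v + 4.
  leading term v: no divisor's leading term divides it; move -⅘v to the remainder.
  leading term 1: no divisor's leading term divides it; move 4 to the remainder.
  remainder -⅘v + 4 ≠ 0; add h_3 = -⅘v + 4 to the basis.

S(f_1,h_3): leading monomials are coprime, so the S-polynomial reduces to 0 (Buchberger's first criterion).
S(f_2,h_3): leading monomials are coprime, so the S-polynomial reduces to 0 (Buchberger's first criterion).
Every S-polynomial of the final basis reduces to 0, so we have a Gröbner basis.
Inter-reduce: drop elements whose leading term is divisible by another's, tail-reduce, and make monic.
Reduced Gröbner basis: {u - 2, v - 5}.

Since the basis is lex-ordered, v - 5 is univariate in v. Its roots are {5}. Back-substituting each root into the other basis elements fixes the other coordinates.
  v = 5: the earlier basis element becomes u - 2 = 0, giving u = 2 — point (2, 5).
Each listed point satisfies every original equation (direct substitution).
Zero-dimensionality of the ideal guarantees finitely many solutions over ℂ.

{(2, 5)}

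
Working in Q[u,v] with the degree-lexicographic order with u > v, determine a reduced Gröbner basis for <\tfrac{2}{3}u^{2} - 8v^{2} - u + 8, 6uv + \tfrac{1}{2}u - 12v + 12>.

G = {v^{3} + \tfrac{1}{12}v^{2} + \tfrac{13}{72}u - \tfrac{13}{12}v, u^{2} - 12v^{2} - \tfrac{3}{2}u + 12, uv + \tfrac{1}{12}u - 2v + 2}

f_1 = \tfrac{2}{3}u^{2} - 8v^{2} - u + 8, LT = u^{2}.
f_2 = 6uv + \tfrac{1}{2}u - 12v + 12, LT = uv.

S(f_1,f_2): lcm = u^{2}v. S = -12v^{3} - \tfrac{1}{12}u^{2} + \tfrac{1}{2}uv - 2u + 12v.
  reduce S modulo (f_1, f_2):
  remainder -12v^{3} - v^{2} - \tfrac{13}{6}u + 13v ≠ 0; add g_3 = -12v^{3} - v^{2} - \tfrac{13}{6}u + 13v to the basis.

The other S-polynomials (S(f_1,g_3), S(f_2,g_3)) all reduce to 0 modulo the current basis, so we have a Gröbner basis.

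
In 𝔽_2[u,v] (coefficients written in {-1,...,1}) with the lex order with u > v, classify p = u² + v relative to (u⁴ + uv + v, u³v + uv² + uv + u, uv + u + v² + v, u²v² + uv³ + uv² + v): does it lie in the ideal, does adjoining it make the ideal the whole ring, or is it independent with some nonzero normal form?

First compute the reduced Gröbner basis of I by Buchberger's algorithm.
f_1 = u⁴ + uv + v, LT = u⁴.
f_2 = u³v + uv² + uv + u, LT = u³v.
f_3 = uv + u + v² + v, LT = uv.
f_4 = u²v² + uv³ + uv² + v, LT = u²v².

S(f_1,f_2): lcm = u⁴v. S = u²v² + u²v + u² + uv² + v².
  leading term u²v²: subtract (uv)·f_3 from u²v² + u²v + u² + uv² + v² → u² + uv³ + v²
  leading term u²: no divisor's leading term divides it; move u² to the remainder.
  leading term uv³: subtract (v²)·f_3 from uv³ + v² → uv² + v⁴ + v³ + v²
  leading term uv²: subtract (v)·f_3 from uv² + v⁴ + v³ + v² → uv + v⁴
  leading term uv: subtract (1)·f_3 from uv + v⁴ → u + v⁴ + v² + v
  leading term u: no divisor's leading term divides it; move u to the remainder.
  leading term v⁴: no divisor's leading term divides it; move v⁴ to the remainder.
  leading term v²: no divisor's leading term divides it; move v² to the remainder.
  leading term v: no divisor's leading term divides it; move v to the remainder.
  remainder u² + u + v⁴ + v² + v ≠ 0; add h_5 = u² + u + v⁴ + v² + v to the basis.

S(f_1,f_3): lcm = u⁴v. S = u⁴ + u³v² + u³v + uv² + v².
  leading term u⁴: subtract (1)·f_1 from u⁴ + u³v² + u³v + uv² + v² → u³v² + u³v + uv² + uv + v² + v
  leading term u³v²: subtract (v)·f_2 from u³v² + u³v + uv² + uv + v² + v → u³v + uv³ + v² + v
  leading term u³v: subtract (1)·f_2 from u³v + uv³ + v² + v → uv³ + uv² + uv + u + v² + v
  leading term uv³: subtract (v²)·f_3 from uv³ + uv² + uv + u + v² + v → uv + u + v⁴ + v³ + v² + v
  leading term uv: subtract (1)·f_3 from uv + u + v⁴ + v³ + v² + v → v⁴ + v³
  leading term v⁴: no divisor's leading term divides it; move v⁴ to the remainder.
  leading term v³: no divisor's leading term divides it; move v³ to the remainder.
  remainder v⁴ + v³ ≠ 0; add h_6 = v⁴ + v³ to the basis.

S(f_1,f_4): lcm = u⁴v². S = u³v³ + u³v² + u²v + uv³ + v³.
  leading term u³v³: subtract (v²)·f_2 from u³v³ + u³v² + u²v + uv³ + v³ → u³v² + u²v + uv⁴ + uv² + v³
  leading term u³v²: subtract (v)·f_2 from u³v² + u²v + uv⁴ + uv² + v³ → u²v + uv⁴ + uv³ + uv + v³
  leading term u²v: subtract (u)·f_3 from u²v + uv⁴ + uv³ + uv + v³ → u² + uv⁴ + uv³ + uv² + v³
  leading term u²: subtract (1)·h_5 from u² + uv⁴ + uv³ + uv² + v³ → uv⁴ + uv³ + uv² + u + v⁴ + v³ + v² + v
  leading term uv⁴: subtract (v³)·f_3 from uv⁴ + uv³ + uv² + u + v⁴ + v³ + v² + v → uv² + u + v⁵ + v³ + v² + v
  leading term uv²: subtract (v)·f_3 from uv² + u + v⁵ + v³ + v² + v → uv + u + v⁵ + v
  leading term uv: subtract (1)·f_3 from uv + u + v⁵ + v → v⁵ + v²
  leading term v⁵: subtract (v)·h_6 from v⁵ + v² → v⁴ + v²
  leading term v⁴: subtract (1)·h_6 from v⁴ + v² → v³ + v²
  leading term v³: no divisor's leading term divides it; move v³ to the remainder.
  leading term v²: no divisor's leading term divides it; move v² to the remainder.
  remainder v³ + v² ≠ 0; add h_7 = v³ + v² to the basis.

S(f_2,f_3): lcm = u³v. S = u³ + u²v² + u²v + uv² + uv + u.
  leading term u³: subtract (u)·h_5 from u³ + u²v² + u²v + uv² + uv + u → u²v² + u²v + u² + uv⁴ + u
  leading term u²v²: subtract (uv)·f_3 from u²v² + u²v + u² + uv⁴ + u → u² + uv⁴ + uv³ + uv² + u
  leading term u²: subtract (1)·h_5 from u² + uv⁴ + uv³ + uv² + u → uv⁴ + uv³ + uv² + v⁴ + v² + v
  leading term uv⁴: subtract (v³)·f_3 from uv⁴ + uv³ + uv² + v⁴ + v² + v → uv² + v⁵ + v² + v
  leading term uv²: subtract (v)·f_3 from uv² + v⁵ + v² + v → uv + v⁵ + v³ + v
  leading term uv: subtract (1)·f_3 from uv + v⁵ + v³ + v → u + v⁵ + v³ + v²
  leading term u: no divisor's leading term divides it; move u to the remainder.
  leading term v⁵: subtract (v)·h_6 from v⁵ + v³ + v² → v⁴ + v³ + v²
  leading term v⁴: subtract (1)·h_6 from v⁴ + v³ + v² → v²
  leading term v²: no divisor's leading term divides it; move v² to the remainder.
  remainder u + v² ≠ 0; add h_8 = u + v² to the basis.

S(f_3,f_4): lcm = u²v². S = u²v + v.
  leading term u²v: subtract (u)·f_3 from u²v + v → u² + uv² + uv + v
  leading term u²: subtract (1)·h_5 from u² + uv² + uv + v → uv² + uv + u + v⁴ + v²
  leading term uv²: subtract (v)·f_3 from uv² + uv + u + v⁴ + v² → u + v⁴ + v³
  leading term u: subtract (1)·h_8 from u + v⁴ + v³ → v⁴ + v³ + v²
  leading term v⁴: subtract (1)·h_6 from v⁴ + v³ + v² → v²
  leading term v²: no divisor's leading term divides it; move v² to the remainder.
  remainder v² ≠ 0; add h_9 = v² to the basis.

S(f_1,h_5): lcm = u⁴. S = u³ + u²v⁴ + u²v² + u²v + uv + v.
  leading term u³: subtract (u)·h_5 from u³ + u²v⁴ + u²v² + u²v + uv + v → u²v⁴ + u²v² + u²v + u² + uv⁴ + uv² + v
  leading term u²v⁴: subtract (uv³)·f_3 from u²v⁴ + u²v² + u²v + u² + uv⁴ + uv² + v → u²v³ + u²v² + u²v + u² + uv⁵ + uv² + v
  leading term u²v³: subtract (uv²)·f_3 from u²v³ + u²v² + u²v + u² + uv⁵ + uv² + v → u²v + u² + uv⁵ + uv⁴ + uv³ + uv² + v
  leading term u²v: subtract (u)·f_3 from u²v + u² + uv⁵ + uv⁴ + uv³ + uv² + v → uv⁵ + uv⁴ + uv³ + uv + v
  leading term uv⁵: subtract (v⁴)·f_3 from uv⁵ + uv⁴ + uv³ + uv + v → uv³ + uv + v⁶ + v⁵ + v
  leading term uv³: subtract (v²)·f_3 from uv³ + uv + v⁶ + v⁵ + v → uv² + uv + v⁶ + v⁵ + v⁴ + v³ + v
  leading term uv²: subtract (v)·f_3 from uv² + uv + v⁶ + v⁵ + v⁴ + v³ + v → v⁶ + v⁵ + v⁴ + v² + v
  leading term v⁶: subtract (v²)·h_6 from v⁶ + v⁵ + v⁴ + v² + v → v⁴ + v² + v
  leading term v⁴: subtract (1)·h_6 from v⁴ + v² + v → v³ + v² + v
  leading term v³: subtract (1)·h_7 from v³ + v² + v → v
  leading term v: no divisor's leading term divides it; move v to the remainder.
  remainder v ≠ 0; add h_10 = v to the basis.

The other S-polynomials (S(f_2,f_4), S(f_2,h_5), S(f_3,h_5), S(f_4,h_5), S(f_1,h_6), S(f_2,h_6), S(f_3,h_6), S(f_4,h_6), S(h_5,h_6), S(f_1,h_7), S(f_2,h_7), S(f_3,h_7), S(f_4,h_7), S(h_5,h_7), S(h_6,h_7), S(f_1,h_8), S(f_2,h_8), S(f_3,h_8), S(f_4,h_8), S(h_5,h_8), S(h_6,h_8), S(h_7,h_8), S(f_1,h_9), S(f_2,h_9), S(f_3,h_9), S(f_4,h_9), S(h_5,h_9), S(h_6,h_9), S(h_7,h_9), S(h_8,h_9), S(f_1,h_10), S(f_2,h_10), S(f_3,h_10), S(f_4,h_10), S(h_5,h_10), S(h_6,h_10), S(h_7,h_10), S(h_8,h_10), S(h_9,h_10)) all reduce to 0 modulo the current basis, so we have a Gröbner basis.
Inter-reduce: drop elements whose leading term is divisible by another's, tail-reduce, and make monic.
Reduced Gröbner basis: {u, v}.
Label its elements g_1 = u, g_2 = v.

Reduce p = u² + v modulo G:
  leading term u²: subtract (u)·g_1 from u² + v → v
  leading term v: subtract (1)·g_2 from v → 0
  normal form = 0.
Since the normal form is 0, p ∈ I.

u² + v lies in I (it reduces to 0).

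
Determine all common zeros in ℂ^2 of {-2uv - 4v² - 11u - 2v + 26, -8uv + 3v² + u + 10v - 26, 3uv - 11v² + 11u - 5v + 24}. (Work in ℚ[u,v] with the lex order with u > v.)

Compute a lex Gröbner basis by Buchberger's algorithm.
f_1 = -2uv - 11u - 4v² - 2v + 26, LT = uv.
f_2 = -8uv + u + 3v² + 10v - 26, LT = uv.
f_3 = 3uv + 11u - 11v² - 5v + 24, LT = uv.

S(f_1,f_2): lcm = uv. S = 45/8u + 19/8v² + 9/4v - 65/4.
  reduce S modulo (f_1, f_2, f_3):
  remainder 45/8u + 19/8v² + 9/4v - 65/4 ≠ 0; add h_4 = 45/8u + 19/8v² + 9/4v - 65/4 to the basis.

S(f_1,f_3): lcm = uv. S = 11/6u + 17/3v² + 8/3v - 21.
  reduce S modulo (f_1, f_2, f_3, h_4):
  remainder 1321/270v² + 29/15v - 424/27 ≠ 0; add h_5 = 1321/270v² + 29/15v - 424/27 to the basis.

S(f_1,h_4): lcm = uv. S = 11/2u - 19/45v³ + 8/5v² + 35/9v - 13.
  reduce S modulo (f_1, f_2, f_3, h_4, h_5):
  remainder 965265/1745041v + 1930530/1745041 ≠ 0; add h_6 = 965265/1745041v + 1930530/1745041 to the basis.

The other S-polynomials (S(f_2,f_3), S(f_2,h_4), S(f_3,h_4), S(f_1,h_5), S(f_2,h_5), S(f_3,h_5), S(h_4,h_5), S(f_1,h_6), S(f_2,h_6), S(f_3,h_6), S(h_4,h_6), S(h_5,h_6)) all reduce to 0 modulo the current basis, so we have a Gröbner basis.
Inter-reduce: drop elements whose leading term is divisible by another's, tail-reduce, and make monic.
Reduced Gröbner basis: {u - 2, v + 2}.

Since the basis is lex-ordered, v + 2 is univariate in v. Its roots are {-2}. Back-substituting each root into the other basis elements fixes the other coordinates.
  v = -2: the earlier basis element becomes u - 2 = 0, giving u = 2 — point (2, -2).

{(2, -2)}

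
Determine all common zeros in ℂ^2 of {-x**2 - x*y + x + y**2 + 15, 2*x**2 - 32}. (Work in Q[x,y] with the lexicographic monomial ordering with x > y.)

{(-4, -5), (-4, 1), (4, 1), (4, 3)}

Compute a lex Gröbner basis by Buchberger's algorithm.
f_1 = -x**2 - x*y + x + y**2 + 15, LT = x**2.
f_2 = 2*x**2 - 32, LT = x**2.

S(f_1,f_2): lcm = x**2. S = x*y - x - y**2 + 1.
  reduce S modulo (f_1, f_2):
  remainder x*y - x - y**2 + 1 ≠ 0; add h_3 = x*y - x - y**2 + 1 to the basis.

S(f_1,h_3): lcm = x**2*y. S = x**2 + 2*x*y**2 - x*y - x - y**3 - 15*y.
  reduce S modulo (f_1, f_2, h_3):
  remainder y**3 + y**2 - 17*y + 15 ≠ 0; add h_4 = y**3 + y**2 - 17*y + 15 to the basis.

The other S-polynomials (S(f_2,h_3), S(f_1,h_4), S(f_2,h_4), S(h_3,h_4)) all reduce to 0 modulo the current basis, so we have a Gröbner basis.
Inter-reduce: drop elements whose leading term is divisible by another's, tail-reduce, and make monic.
Reduced Gröbner basis: {x**2 - 16, x*y - x - y**2 + 1, y**3 + y**2 - 17*y + 15}.

Elimination: the polynomial y**3 + y**2 - 17*y + 15 lies in the elimination ideal for y, so y ∈ {-5, 1, 3}. For each such y, the remaining basis elements (now univariate) give the rest of the solution.
  y = -5: the earlier basis elements become x**2 - 16 = 0; -6*x - 24 = 0, giving x = -4 — point (-4, -5).
  y = 1: the earlier basis element becomes x**2 - 16 = 0, giving x = -4, 4 — points (-4, 1), (4, 1).
  y = 3: the earlier basis elements become x**2 - 16 = 0; 2*x - 8 = 0, giving x = 4 — point (4, 3).
This is the nonlinear analogue of row-reducing a linear system.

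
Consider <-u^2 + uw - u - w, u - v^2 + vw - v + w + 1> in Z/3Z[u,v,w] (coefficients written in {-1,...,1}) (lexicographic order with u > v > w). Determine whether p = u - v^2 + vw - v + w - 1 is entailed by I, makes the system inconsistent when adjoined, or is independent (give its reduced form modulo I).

Adjoining u - v^2 + vw - v + w - 1 makes the ideal the whole ring: the system is inconsistent.

First compute the reduced Gröbner basis of I by Buchberger's algorithm.
f_1 = -u^2 + uw - u - w, LT = u^2.
f_2 = u - v^2 + vw - v + w + 1, LT = u.

S(f_1,f_2): lcm = u^2. S = uv^2 - uvw + uv + uw + w.
  reduce S modulo (f_1, f_2):
  remainder v^4 + v^3w - v^3 + v^2w^2 + v^2w + vw - v - w^2 ≠ 0; add h_3 = v^4 + v^3w - v^3 + v^2w^2 + v^2w + vw - v - w^2 to the basis.

The other S-polynomials (S(f_1,h_3), S(f_2,h_3)) all reduce to 0 modulo the current basis, so we have a Gröbner basis.
Inter-reduce: drop elements whose leading term is divisible by another's, tail-reduce, and make monic.
Reduced Gröbner basis: {u - v^2 + vw - v + w + 1, v^4 + v^3w - v^3 + v^2w^2 + v^2w + vw - v - w^2}.
Label its elements g_1 = u - v^2 + vw - v + w + 1, g_2 = v^4 + v^3w - v^3 + v^2w^2 + v^2w + vw - v - w^2.

Reduce p = u - v^2 + vw - v + w - 1 modulo G:
  leading term u: subtract (1)·g_1 from u - v^2 + vw - v + w - 1 → 1
  leading term 1: no divisor's leading term divides it; move 1 to the remainder.
  normal form = 1.
The normal form is nonzero, so p ∉ I. Since p minus its normal form lies in I, I + (p) = I + (r) where r = 1; decide whether this ideal is the whole ring.
Here r = 1 is a nonzero constant, hence a unit: 1 ∈ I + (p), the Gröbner basis of I + (p) is {1}, and the enlarged system has no common solution — adjoining p is inconsistent.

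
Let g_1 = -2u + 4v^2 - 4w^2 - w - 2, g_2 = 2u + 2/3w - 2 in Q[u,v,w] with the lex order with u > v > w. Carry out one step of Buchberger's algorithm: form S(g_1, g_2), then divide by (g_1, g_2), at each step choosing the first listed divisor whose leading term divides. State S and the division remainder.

lcm(LM(g_1), LM(g_2)) = u.
S = (lcm/LT(g_1))·g_1 − (lcm/LT(g_2))·g_2 = -2v^2 + 2w^2 + 1/6w + 2.
Reduce S modulo (g_1, g_2) in that order:
  leading term v^2: no divisor's leading term divides it; move -2v^2 to the remainder.
  leading term w^2: no divisor's leading term divides it; move 2w^2 to the remainder.
  leading term w: no divisor's leading term divides it; move 1/6w to the remainder.
  leading term 1: no divisor's leading term divides it; move 2 to the remainder.
The remainder -2v^2 + 2w^2 + 1/6w + 2 is nonzero, so it would be added as the next basis element.
This is the inner loop of Buchberger's algorithm — each nonzero remainder becomes a new basis element.

S(g_1, g_2) = -2v^2 + 2w^2 + 1/6w + 2; remainder on division = -2v^2 + 2w^2 + 1/6w + 2.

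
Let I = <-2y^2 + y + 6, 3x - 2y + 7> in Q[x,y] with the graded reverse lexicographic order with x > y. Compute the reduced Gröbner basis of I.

G = {y^2 - 1/2y - 3, x - 2/3y + 7/3}

f_1 = -2y^2 + y + 6, LT = y^2.
f_2 = 3x - 2y + 7, LT = x.

The S-polynomials (S(f_1,f_2)) all reduce to 0 modulo the current basis, so we have a Gröbner basis.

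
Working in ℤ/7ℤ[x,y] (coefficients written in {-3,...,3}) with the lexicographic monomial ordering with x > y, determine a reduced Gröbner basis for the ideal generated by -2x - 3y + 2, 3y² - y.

f_1 = -2x - 3y + 2, LT = x.
f_2 = 3y² - y, LT = y².

The S-polynomials (S(f_1,f_2)) all reduce to 0 modulo the current basis, so we have a Gröbner basis.

G = {x - 2y - 1, y² + 2y}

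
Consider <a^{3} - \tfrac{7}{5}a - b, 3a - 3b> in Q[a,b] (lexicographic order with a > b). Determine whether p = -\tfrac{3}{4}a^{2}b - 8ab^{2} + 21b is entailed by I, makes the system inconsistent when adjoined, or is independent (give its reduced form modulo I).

First compute the reduced Gröbner basis of I by Buchberger's algorithm.
f_1 = a^{3} - \tfrac{7}{5}a - b, LT = a^{3}.
f_2 = 3a - 3b, LT = a.

S(f_1,f_2): lcm = a^{3}. S = a^{2}b - \tfrac{7}{5}a - b.
  leading term a^{2}b: subtract (\tfrac{1}{3}ab)·f_2 from a^{2}b - \tfrac{7}{5}a - b → ab^{2} - \tfrac{7}{5}a - b
  leading term ab^{2}: subtract (\tfrac{1}{3}b^{2})·f_2 from ab^{2} - \tfrac{7}{5}a - b → -\tfrac{7}{5}a + b^{3} - b
  leading term a: subtract (-\tfrac{7}{15})·f_2 from -\tfrac{7}{5}a + b^{3} - b → b^{3} - \tfrac{12}{5}b
  leading term b^{3}: no divisor's leading term divides it; move b^{3} to the remainder.
  leading term b: no divisor's leading term divides it; move -\tfrac{12}{5}b to the remainder.
  remainder b^{3} - \tfrac{12}{5}b ≠ 0; add h_3 = b^{3} - \tfrac{12}{5}b to the basis.

The other S-polynomials (S(f_1,h_3), S(f_2,h_3)) all reduce to 0 modulo the current basis, so we have a Gröbner basis.
Inter-reduce: drop elements whose leading term is divisible by another's, tail-reduce, and make monic.
Reduced Gröbner basis: {a - b, b^{3} - \tfrac{12}{5}b}.
Label its elements g_1 = a - b, g_2 = b^{3} - \tfrac{12}{5}b.

Reduce p = -\tfrac{3}{4}a^{2}b - 8ab^{2} + 21b modulo G:
  leading term a^{2}b: subtract (-\tfrac{3}{4}ab)·g_1 from -\tfrac{3}{4}a^{2}b - 8ab^{2} + 21b → -\tfrac{35}{4}ab^{2} + 21b
  leading term ab^{2}: subtract (-\tfrac{35}{4}b^{2})·g_1 from -\tfrac{35}{4}ab^{2} + 21b → -\tfrac{35}{4}b^{3} + 21b
  leading term b^{3}: subtract (-\tfrac{35}{4})·g_2 from -\tfrac{35}{4}b^{3} + 21b → 0
  normal form = 0.
Since the normal form is 0, p ∈ I.

The remainder on division by a Gröbner basis is unique — it is the normal form.

-\tfrac{3}{4}a^{2}b - 8ab^{2} + 21b lies in I (it reduces to 0).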